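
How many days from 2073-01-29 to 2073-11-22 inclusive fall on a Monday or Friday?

85

2073-01-29 is a Sunday.
The range spans 298 days (inclusive of both endpoints).
298 = 7 × 42 + 4, so there are 42 full weeks plus 4 extra days.
Each full week contributes 2 days from the set (Mon, Fri): 42 × 2 = 84.
The 4 extra days are Sunday, Monday, Tuesday, Wednesday — 1 of them qualifies.
Total: 84 + 1 = 85.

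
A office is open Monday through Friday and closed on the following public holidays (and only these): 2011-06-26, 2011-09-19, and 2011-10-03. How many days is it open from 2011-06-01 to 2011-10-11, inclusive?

2011-06-01 is a Wednesday.
The range spans 133 days (inclusive of both endpoints).
133 = 7 × 19, so the span is exactly 19 full weeks.
Each full week contributes 5 weekdays (Mon–Fri): 19 × 5 = 95.
Holidays: 2011-06-26 (Sun); 2011-09-19 (Mon); 2011-10-03 (Mon).
2 of the 3 holidays fall on weekdays; the rest are weekends and were already excluded.
Business days: 95 − 2 = 93.

93 working days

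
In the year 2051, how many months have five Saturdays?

A month has five Saturdays exactly when Saturday falls within its first (length − 28) days.
Jan: 31 days, starts Sun → 5 of Sun, Mon, Tue
Feb: 28 days, starts Wed → 5 of (none)
Mar: 31 days, starts Wed → 5 of Wed, Thu, Fri
Apr: 30 days, starts Sat → 5 of Sat, Sun ✓
May: 31 days, starts Mon → 5 of Mon, Tue, Wed
Jun: 30 days, starts Thu → 5 of Thu, Fri
Jul: 31 days, starts Sat → 5 of Sat, Sun, Mon ✓
Aug: 31 days, starts Tue → 5 of Tue, Wed, Thu
Sep: 30 days, starts Fri → 5 of Fri, Sat ✓
Oct: 31 days, starts Sun → 5 of Sun, Mon, Tue
Nov: 30 days, starts Wed → 5 of Wed, Thu
Dec: 31 days, starts Fri → 5 of Fri, Sat, Sun ✓
Months with five Saturdays: Apr, Jul, Sep, Dec.

4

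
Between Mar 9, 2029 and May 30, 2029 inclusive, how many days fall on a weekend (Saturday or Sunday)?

Mar 9, 2029 is a Friday.
From Mar 9, 2029 to May 30, 2029 is 83 days inclusive.
83 = 7 × 11 + 6, so there are 11 full weeks plus 6 extra days.
Each full week contributes 2 weekend days (Sat, Sun): 11 × 2 = 22.
The 6 extra days are Fri, Sat, Sun, Mon, Tue, Wed — 2 of them qualify.
Total: 22 + 2 = 24.

24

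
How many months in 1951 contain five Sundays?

A month has five Sundays exactly when Sunday falls within its first (length − 28) days.
Jan: 31 days, starts Mon → 5 of Mon, Tue, Wed
Feb: 28 days, starts Thu → 5 of (none)
Mar: 31 days, starts Thu → 5 of Thu, Fri, Sat
Apr: 30 days, starts Sun → 5 of Sun, Mon ✓
May: 31 days, starts Tue → 5 of Tue, Wed, Thu
Jun: 30 days, starts Fri → 5 of Fri, Sat
Jul: 31 days, starts Sun → 5 of Sun, Mon, Tue ✓
Aug: 31 days, starts Wed → 5 of Wed, Thu, Fri
Sep: 30 days, starts Sat → 5 of Sat, Sun ✓
Oct: 31 days, starts Mon → 5 of Mon, Tue, Wed
Nov: 30 days, starts Thu → 5 of Thu, Fri
Dec: 31 days, starts Sat → 5 of Sat, Sun, Mon ✓
Months with five Sundays: Apr, Jul, Sep, Dec.

4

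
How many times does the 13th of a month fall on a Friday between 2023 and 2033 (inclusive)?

18

Friday-the-13ths by year:
2023: Jan, Oct
2024: Sep, Dec
2025: Jun
2026: Feb, Mar, Nov
2027: Aug
2028: Oct
2029: Apr, Jul
2030: Sep, Dec
2031: Jun
2032: Feb, Aug
2033: May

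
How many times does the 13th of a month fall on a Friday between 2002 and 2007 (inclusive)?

10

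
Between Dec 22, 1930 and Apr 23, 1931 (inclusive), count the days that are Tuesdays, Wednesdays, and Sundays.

Dec 22, 1930 is a Monday.
That's 123 days from start to end, counting both.
123 = 7 × 17 + 4, so there are 17 full weeks plus 4 extra days.
Each full week contributes 3 days from the set (Tue, Wed, Sun): 17 × 3 = 51.
The 4 extra days are Monday, Tuesday, Wednesday, Thursday — 2 of them qualify.
Total: 51 + 2 = 53.

53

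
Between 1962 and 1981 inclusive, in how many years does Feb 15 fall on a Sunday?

3

Day of week of February 15 in each year:
1962: Thu, 1963: Fri, 1964: Sat, 1965: Mon, 1966: Tue, 1967: Wed, 1968: Thu, 1969: Sat, 1970: Sun ✓, 1971: Mon, 1972: Tue, 1973: Thu, 1974: Fri, 1975: Sat, 1976: Sun ✓, 1977: Tue, 1978: Wed, 1979: Thu, 1980: Fri, 1981: Sun ✓
Sundays: 1970, 1976, 1981.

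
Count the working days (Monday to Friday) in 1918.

Jan 1, 1918 is a Tuesday.
From Jan 1, 1918 to Dec 31, 1918 is 365 days inclusive.
365 = 7 × 52 + 1, so there are 52 full weeks plus 1 extra day.
Each full week contributes 5 weekdays (Mon–Fri): 52 × 5 = 260.
The 1 extra day is Tuesday — 1 of them qualifies.
Total: 260 + 1 = 261.

261 weekdays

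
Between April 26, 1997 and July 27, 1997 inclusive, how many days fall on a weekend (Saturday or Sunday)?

April 26, 1997 is a Saturday.
That's 93 days from start to end, counting both.
93 = 7 × 13 + 2, so there are 13 full weeks plus 2 extra days.
Each full week contributes 2 weekend days (Sat, Sun): 13 × 2 = 26.
The 2 extra days are Sat, Sun — 2 of them qualify.
Total: 26 + 2 = 28.

28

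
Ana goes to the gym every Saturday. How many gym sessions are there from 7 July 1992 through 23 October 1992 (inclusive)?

15

7 July 1992 is a Tuesday.
That's 109 days from start to end, counting both.
109 = 7 × 15 + 4, so there are 15 full weeks plus 4 extra days.
Each full week contributes one Saturday: 15 so far.
The 4 extra days are Tue, Wed, Thu, Fri — none qualify.
Total: 15 + 0 = 15.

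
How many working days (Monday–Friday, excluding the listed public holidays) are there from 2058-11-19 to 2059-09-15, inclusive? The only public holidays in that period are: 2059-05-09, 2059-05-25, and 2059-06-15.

214 working days

2058-11-19 is a Tuesday.
That's 301 days from start to end, counting both.
301 = 7 × 43, so the span is exactly 43 full weeks.
Each full week contributes 5 weekdays (Mon–Fri): 43 × 5 = 215.
Holidays: 2059-05-09 (Fri); 2059-05-25 (Sun); 2059-06-15 (Sun).
1 of the 3 holidays fall on weekdays; the rest are weekends and were already excluded.
Business days: 215 − 1 = 214.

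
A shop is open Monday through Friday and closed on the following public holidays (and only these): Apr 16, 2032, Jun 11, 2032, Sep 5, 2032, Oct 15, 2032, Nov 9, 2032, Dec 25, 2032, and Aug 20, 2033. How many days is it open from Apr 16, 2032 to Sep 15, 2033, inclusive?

Apr 16, 2032 is a Friday.
From Apr 16, 2032 to Sep 15, 2033 is 518 days inclusive.
518 = 7 × 74, so the span is exactly 74 full weeks.
Each full week contributes 5 weekdays (Mon–Fri): 74 × 5 = 370.
Total: 370.
Holidays: Apr 16, 2032 (Fri); Jun 11, 2032 (Fri); Sep 5, 2032 (Sun); Oct 15, 2032 (Fri); Nov 9, 2032 (Tue); Dec 25, 2032 (Sat); Aug 20, 2033 (Sat).
4 of the 7 holidays fall on weekdays; the rest are weekends and were already excluded.
Business days: 370 − 4 = 366.

366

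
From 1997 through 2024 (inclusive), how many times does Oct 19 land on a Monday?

4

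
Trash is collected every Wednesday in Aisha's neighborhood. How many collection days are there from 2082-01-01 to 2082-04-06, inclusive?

13 Wednesdays

2082-01-01 is a Thursday.
That's 96 days from start to end, counting both.
96 = 7 × 13 + 5, so there are 13 full weeks plus 5 extra days.
Each full week contributes one Wednesday: 13 so far.
The 5 extra days are Thu, Fri, Sat, Sun, Mon — none qualify.
Total: 13 + 0 = 13.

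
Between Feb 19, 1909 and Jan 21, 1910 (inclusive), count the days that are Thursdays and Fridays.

Feb 19, 1909 is a Friday.
The range spans 337 days (inclusive of both endpoints).
337 = 7 × 48 + 1, so there are 48 full weeks plus 1 extra day.
Each full week contributes 2 days from the set (Thu, Fri): 48 × 2 = 96.
The 1 extra day is Fri — 1 of them qualifies.
Total: 96 + 1 = 97.

97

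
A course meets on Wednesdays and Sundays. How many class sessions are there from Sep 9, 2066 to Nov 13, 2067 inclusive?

Sep 9, 2066 is a Thursday.
The range spans 431 days (inclusive of both endpoints).
431 = 7 × 61 + 4, so there are 61 full weeks plus 4 extra days.
Each full week contributes 2 days from the set (Wed, Sun): 61 × 2 = 122.
The 4 extra days are Thursday, Friday, Saturday, Sunday — 1 of them qualifies.
Total: 122 + 1 = 123.

123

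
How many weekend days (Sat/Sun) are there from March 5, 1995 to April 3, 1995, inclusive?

9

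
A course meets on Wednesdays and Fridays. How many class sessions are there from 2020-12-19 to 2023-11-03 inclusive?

2020-12-19 is a Saturday.
The range spans 1050 days (inclusive of both endpoints).
1050 = 7 × 150, so the span is exactly 150 full weeks.
Each full week contributes 2 days from the set (Wed, Fri): 150 × 2 = 300.
Total: 300.

300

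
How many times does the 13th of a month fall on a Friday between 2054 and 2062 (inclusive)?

15

Friday-the-13ths by year:
2054: Feb, Mar, Nov
2055: Aug
2056: Oct
2057: Apr, Jul
2058: Sep, Dec
2059: Jun
2060: Feb, Aug
2061: May
2062: Jan, Oct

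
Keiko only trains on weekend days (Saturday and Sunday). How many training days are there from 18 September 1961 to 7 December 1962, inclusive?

18 September 1961 is a Monday.
From 18 September 1961 to 7 December 1962 is 446 days inclusive.
446 = 7 × 63 + 5, so there are 63 full weeks plus 5 extra days.
Each full week contributes 2 weekend days (Sat, Sun): 63 × 2 = 126.
The 5 extra days are Monday, Tuesday, Wednesday, Thursday, Friday — none qualify.
Total: 126 + 0 = 126.

126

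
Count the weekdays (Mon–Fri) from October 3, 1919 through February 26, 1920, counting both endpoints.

October 3, 1919 is a Friday.
From October 3, 1919 to February 26, 1920 is 147 days inclusive.
147 = 7 × 21, so the span is exactly 21 full weeks.
Each full week contributes 5 weekdays (Mon–Fri): 21 × 5 = 105.

105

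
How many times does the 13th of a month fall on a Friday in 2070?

1

The 13th falls on a Friday when the month's 13th has weekday Fri.
Jan 13 is Mon; Feb 13 is Thu; Mar 13 is Thu; Apr 13 is Sun; May 13 is Tue; Jun 13 is Fri ✓; Jul 13 is Sun; Aug 13 is Wed; Sep 13 is Sat; Oct 13 is Mon; Nov 13 is Thu; Dec 13 is Sat.
Friday the 13ths: Jun.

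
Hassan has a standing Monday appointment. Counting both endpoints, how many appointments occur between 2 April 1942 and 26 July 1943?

69 Mondays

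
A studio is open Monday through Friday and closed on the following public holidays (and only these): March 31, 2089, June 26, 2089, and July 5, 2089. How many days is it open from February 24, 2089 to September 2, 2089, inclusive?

135

February 24, 2089 is a Thursday.
The range spans 191 days (inclusive of both endpoints).
191 = 7 × 27 + 2, so there are 27 full weeks plus 2 extra days.
Each full week contributes 5 weekdays (Mon–Fri): 27 × 5 = 135.
The 2 extra days are Thursday, Friday — 2 of them qualify.
Total: 135 + 2 = 137.
Holidays: March 31, 2089 (Thu); June 26, 2089 (Sun); July 5, 2089 (Tue).
2 of the 3 holidays fall on weekdays; the rest are weekends and were already excluded.
Business days: 137 − 2 = 135.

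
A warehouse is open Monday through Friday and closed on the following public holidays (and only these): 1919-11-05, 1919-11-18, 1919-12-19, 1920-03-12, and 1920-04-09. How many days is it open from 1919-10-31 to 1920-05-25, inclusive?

1919-10-31 is a Friday.
The range spans 208 days (inclusive of both endpoints).
208 = 7 × 29 + 5, so there are 29 full weeks plus 5 extra days.
Each full week contributes 5 weekdays (Mon–Fri): 29 × 5 = 145.
The 5 extra days are Friday, Saturday, Sunday, Monday, Tuesday — 3 of them qualify.
Total: 145 + 3 = 148.
Holidays: 1919-11-05 (Wed); 1919-11-18 (Tue); 1919-12-19 (Fri); 1920-03-12 (Fri); 1920-04-09 (Fri).
All 5 holidays fall on weekdays, so subtract 5.
Business days: 148 − 5 = 143.

143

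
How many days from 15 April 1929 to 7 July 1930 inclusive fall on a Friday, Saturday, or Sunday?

192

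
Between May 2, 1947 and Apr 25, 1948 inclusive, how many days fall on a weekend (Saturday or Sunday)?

104

May 2, 1947 is a Friday.
The range spans 360 days (inclusive of both endpoints).
360 = 7 × 51 + 3, so there are 51 full weeks plus 3 extra days.
Each full week contributes 2 weekend days (Sat, Sun): 51 × 2 = 102.
The 3 extra days are Friday, Saturday, Sunday — 2 of them qualify.
Total: 102 + 2 = 104.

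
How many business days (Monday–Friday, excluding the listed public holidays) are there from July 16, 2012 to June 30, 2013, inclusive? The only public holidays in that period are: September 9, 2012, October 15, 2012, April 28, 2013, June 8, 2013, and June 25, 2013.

July 16, 2012 is a Monday.
From July 16, 2012 to June 30, 2013 is 350 days inclusive.
350 = 7 × 50, so the span is exactly 50 full weeks.
Each full week contributes 5 weekdays (Mon–Fri): 50 × 5 = 250.
Total: 250.
Holidays: September 9, 2012 (Sun); October 15, 2012 (Mon); April 28, 2013 (Sun); June 8, 2013 (Sat); June 25, 2013 (Tue).
2 of the 5 holidays fall on weekdays; the rest are weekends and were already excluded.
Business days: 250 − 2 = 248.

248 business days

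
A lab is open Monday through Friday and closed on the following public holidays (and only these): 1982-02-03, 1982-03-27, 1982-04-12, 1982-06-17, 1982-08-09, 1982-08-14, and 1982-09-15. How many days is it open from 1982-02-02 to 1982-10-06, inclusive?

172 business days

1982-02-02 is a Tuesday.
From 1982-02-02 to 1982-10-06 is 247 days inclusive.
247 = 7 × 35 + 2, so there are 35 full weeks plus 2 extra days.
Each full week contributes 5 weekdays (Mon–Fri): 35 × 5 = 175.
The 2 extra days are Tuesday, Wednesday — 2 of them qualify.
Total: 175 + 2 = 177.
Holidays: 1982-02-03 (Wed); 1982-03-27 (Sat); 1982-04-12 (Mon); 1982-06-17 (Thu); 1982-08-09 (Mon); 1982-08-14 (Sat); 1982-09-15 (Wed).
5 of the 7 holidays fall on weekdays; the rest are weekends and were already excluded.
Business days: 177 − 5 = 172.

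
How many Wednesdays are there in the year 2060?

52

January 1, 2060 is a Thursday.
From January 1, 2060 to December 31, 2060 is 366 days inclusive.
366 = 7 × 52 + 2, so there are 52 full weeks plus 2 extra days.
Each full week contributes one Wednesday: 52 so far.
The 2 extra days are Thursday, Friday — none qualify.
Total: 52 + 0 = 52.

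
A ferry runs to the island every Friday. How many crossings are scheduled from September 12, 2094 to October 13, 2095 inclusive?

56

September 12, 2094 is a Sunday.
From September 12, 2094 to October 13, 2095 is 397 days inclusive.
397 = 7 × 56 + 5, so there are 56 full weeks plus 5 extra days.
Each full week contributes one Friday: 56 so far.
The 5 extra days are Sunday, Monday, Tuesday, Wednesday, Thursday — none qualify.
Total: 56 + 0 = 56.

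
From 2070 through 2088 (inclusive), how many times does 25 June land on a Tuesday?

3

Day of week of June 25 in each year:
2070: Wed, 2071: Thu, 2072: Sat, 2073: Sun, 2074: Mon, 2075: Tue ✓, 2076: Thu, 2077: Fri, 2078: Sat, 2079: Sun, 2080: Tue ✓, 2081: Wed, 2082: Thu, 2083: Fri, 2084: Sun, 2085: Mon, 2086: Tue ✓, 2087: Wed, 2088: Fri
Tuesdays: 2075, 2080, 2086.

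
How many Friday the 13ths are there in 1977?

The 13th falls on a Friday when the month's 13th has weekday Fri.
Jan 13 is Thu; Feb 13 is Sun; Mar 13 is Sun; Apr 13 is Wed; May 13 is Fri ✓; Jun 13 is Mon; Jul 13 is Wed; Aug 13 is Sat; Sep 13 is Tue; Oct 13 is Thu; Nov 13 is Sun; Dec 13 is Tue.
Friday the 13ths: May.

1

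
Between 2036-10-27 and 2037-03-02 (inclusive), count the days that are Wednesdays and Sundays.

2036-10-27 is a Monday.
That's 127 days from start to end, counting both.
127 = 7 × 18 + 1, so there are 18 full weeks plus 1 extra day.
Each full week contributes 2 days from the set (Wed, Sun): 18 × 2 = 36.
The 1 extra day is Mon — none qualify.
Total: 36 + 0 = 36.

36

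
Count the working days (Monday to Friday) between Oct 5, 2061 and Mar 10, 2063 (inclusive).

Oct 5, 2061 is a Wednesday.
The range spans 522 days (inclusive of both endpoints).
522 = 7 × 74 + 4, so there are 74 full weeks plus 4 extra days.
Each full week contributes 5 weekdays (Mon–Fri): 74 × 5 = 370.
The 4 extra days are Wed, Thu, Fri, Sat — 3 of them qualify.
Total: 370 + 3 = 373.

373 weekdays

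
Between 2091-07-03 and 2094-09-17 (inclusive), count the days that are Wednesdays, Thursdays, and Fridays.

2091-07-03 is a Tuesday.
That's 1173 days from start to end, counting both.
1173 = 7 × 167 + 4, so there are 167 full weeks plus 4 extra days.
Each full week contributes 3 days from the set (Wed, Thu, Fri): 167 × 3 = 501.
The 4 extra days are Tuesday, Wednesday, Thursday, Friday — 3 of them qualify.
Total: 501 + 3 = 504.

504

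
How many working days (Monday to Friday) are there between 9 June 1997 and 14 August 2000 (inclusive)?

9 June 1997 is a Monday.
That's 1163 days from start to end, counting both.
1163 = 7 × 166 + 1, so there are 166 full weeks plus 1 extra day.
Each full week contributes 5 weekdays (Mon–Fri): 166 × 5 = 830.
The 1 extra day is Monday — 1 of them qualifies.
Total: 830 + 1 = 831.

831 weekdays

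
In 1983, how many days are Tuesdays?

52

1983-01-01 is a Saturday.
That's 365 days from start to end, counting both.
365 = 7 × 52 + 1, so there are 52 full weeks plus 1 extra day.
Each full week contributes one Tuesday: 52 so far.
The 1 extra day is Sat — none qualify.
Total: 52 + 0 = 52.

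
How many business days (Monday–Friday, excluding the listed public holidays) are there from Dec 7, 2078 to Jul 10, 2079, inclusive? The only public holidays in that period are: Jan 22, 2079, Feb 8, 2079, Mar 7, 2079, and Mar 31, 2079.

Dec 7, 2078 is a Wednesday.
The range spans 216 days (inclusive of both endpoints).
216 = 7 × 30 + 6, so there are 30 full weeks plus 6 extra days.
Each full week contributes 5 weekdays (Mon–Fri): 30 × 5 = 150.
The 6 extra days are Wed, Thu, Fri, Sat, Sun, Mon — 4 of them qualify.
Total: 150 + 4 = 154.
Holidays: Jan 22, 2079 (Sun); Feb 8, 2079 (Wed); Mar 7, 2079 (Tue); Mar 31, 2079 (Fri).
3 of the 4 holidays fall on weekdays; the rest are weekends and were already excluded.
Business days: 154 − 3 = 151.

151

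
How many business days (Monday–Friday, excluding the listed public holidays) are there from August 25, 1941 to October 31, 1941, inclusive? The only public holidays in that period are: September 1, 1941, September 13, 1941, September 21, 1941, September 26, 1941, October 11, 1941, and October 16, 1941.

August 25, 1941 is a Monday.
The range spans 68 days (inclusive of both endpoints).
68 = 7 × 9 + 5, so there are 9 full weeks plus 5 extra days.
Each full week contributes 5 weekdays (Mon–Fri): 9 × 5 = 45.
The 5 extra days are Mon, Tue, Wed, Thu, Fri — 5 of them qualify.
Total: 45 + 5 = 50.
Holidays: September 1, 1941 (Mon); September 13, 1941 (Sat); September 21, 1941 (Sun); September 26, 1941 (Fri); October 11, 1941 (Sat); October 16, 1941 (Thu).
3 of the 6 holidays fall on weekdays; the rest are weekends and were already excluded.
Business days: 50 − 3 = 47.

47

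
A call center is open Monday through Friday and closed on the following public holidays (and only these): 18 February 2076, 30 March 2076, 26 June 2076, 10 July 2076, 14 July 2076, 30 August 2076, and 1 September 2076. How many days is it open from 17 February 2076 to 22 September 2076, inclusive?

151

17 February 2076 is a Monday.
The range spans 219 days (inclusive of both endpoints).
219 = 7 × 31 + 2, so there are 31 full weeks plus 2 extra days.
Each full week contributes 5 weekdays (Mon–Fri): 31 × 5 = 155.
The 2 extra days are Monday, Tuesday — 2 of them qualify.
Total: 155 + 2 = 157.
Holidays: 18 February 2076 (Tue); 30 March 2076 (Mon); 26 June 2076 (Fri); 10 July 2076 (Fri); 14 July 2076 (Tue); 30 August 2076 (Sun); 1 September 2076 (Tue).
6 of the 7 holidays fall on weekdays; the rest are weekends and were already excluded.
Business days: 157 − 6 = 151.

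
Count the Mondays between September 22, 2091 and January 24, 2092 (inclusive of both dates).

18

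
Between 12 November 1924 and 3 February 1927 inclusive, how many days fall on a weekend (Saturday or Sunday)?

232

12 November 1924 is a Wednesday.
That's 814 days from start to end, counting both.
814 = 7 × 116 + 2, so there are 116 full weeks plus 2 extra days.
Each full week contributes 2 weekend days (Sat, Sun): 116 × 2 = 232.
The 2 extra days are Wed, Thu — none qualify.
Total: 232 + 0 = 232.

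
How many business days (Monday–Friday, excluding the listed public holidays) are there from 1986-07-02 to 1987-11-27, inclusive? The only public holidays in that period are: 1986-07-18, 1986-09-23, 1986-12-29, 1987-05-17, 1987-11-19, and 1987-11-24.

363

1986-07-02 is a Wednesday.
That's 514 days from start to end, counting both.
514 = 7 × 73 + 3, so there are 73 full weeks plus 3 extra days.
Each full week contributes 5 weekdays (Mon–Fri): 73 × 5 = 365.
The 3 extra days are Wed, Thu, Fri — 3 of them qualify.
Total: 365 + 3 = 368.
Holidays: 1986-07-18 (Fri); 1986-09-23 (Tue); 1986-12-29 (Mon); 1987-05-17 (Sun); 1987-11-19 (Thu); 1987-11-24 (Tue).
5 of the 6 holidays fall on weekdays; the rest are weekends and were already excluded.
Business days: 368 − 5 = 363.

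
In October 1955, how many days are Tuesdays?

1 October 1955 is a Saturday.
The range spans 31 days (inclusive of both endpoints).
31 = 7 × 4 + 3, so there are 4 full weeks plus 3 extra days.
Each full week contributes one Tuesday: 4 so far.
The 3 extra days are Saturday, Sunday, Monday — none qualify.
Total: 4 + 0 = 4.

4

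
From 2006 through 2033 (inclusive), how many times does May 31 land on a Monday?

4

Day of week of May 31 in each year:
2006: Wed, 2007: Thu, 2008: Sat, 2009: Sun, 2010: Mon ✓, 2011: Tue, 2012: Thu, 2013: Fri, 2014: Sat, 2015: Sun, 2016: Tue, 2017: Wed, 2018: Thu, 2019: Fri, 2020: Sun, 2021: Mon ✓, 2022: Tue, 2023: Wed, 2024: Fri, 2025: Sat, 2026: Sun, 2027: Mon ✓, 2028: Wed, 2029: Thu, 2030: Fri, 2031: Sat, 2032: Mon ✓, 2033: Tue
Mondays: 2010, 2021, 2027, 2032.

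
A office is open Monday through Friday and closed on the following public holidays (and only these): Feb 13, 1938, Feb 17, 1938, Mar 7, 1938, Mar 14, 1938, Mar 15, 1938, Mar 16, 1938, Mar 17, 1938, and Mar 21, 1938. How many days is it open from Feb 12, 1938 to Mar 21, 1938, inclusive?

Feb 12, 1938 is a Saturday.
That's 38 days from start to end, counting both.
38 = 7 × 5 + 3, so there are 5 full weeks plus 3 extra days.
Each full week contributes 5 weekdays (Mon–Fri): 5 × 5 = 25.
The 3 extra days are Sat, Sun, Mon — 1 of them qualifies.
Total: 25 + 1 = 26.
Holidays: Feb 13, 1938 (Sun); Feb 17, 1938 (Thu); Mar 7, 1938 (Mon); Mar 14, 1938 (Mon); Mar 15, 1938 (Tue); Mar 16, 1938 (Wed); Mar 17, 1938 (Thu); Mar 21, 1938 (Mon).
7 of the 8 holidays fall on weekdays; the rest are weekends and were already excluded.
Business days: 26 − 7 = 19.

19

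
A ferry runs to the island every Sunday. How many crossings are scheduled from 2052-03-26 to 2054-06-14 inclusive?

116 Sundays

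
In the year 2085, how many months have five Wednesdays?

A month has five Wednesdays exactly when Wednesday falls within its first (length − 28) days.
Jan: 31 days, starts Mon → 5 of Mon, Tue, Wed ✓
Feb: 28 days, starts Thu → 5 of (none)
Mar: 31 days, starts Thu → 5 of Thu, Fri, Sat
Apr: 30 days, starts Sun → 5 of Sun, Mon
May: 31 days, starts Tue → 5 of Tue, Wed, Thu ✓
Jun: 30 days, starts Fri → 5 of Fri, Sat
Jul: 31 days, starts Sun → 5 of Sun, Mon, Tue
Aug: 31 days, starts Wed → 5 of Wed, Thu, Fri ✓
Sep: 30 days, starts Sat → 5 of Sat, Sun
Oct: 31 days, starts Mon → 5 of Mon, Tue, Wed ✓
Nov: 30 days, starts Thu → 5 of Thu, Fri
Dec: 31 days, starts Sat → 5 of Sat, Sun, Mon
Months with five Wednesdays: Jan, May, Aug, Oct.

4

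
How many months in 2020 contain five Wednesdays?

5

A month has five Wednesdays exactly when Wednesday falls within its first (length − 28) days.
Jan: 31 days, starts Wed → 5 of Wed, Thu, Fri ✓
Feb: 29 days, starts Sat → 5 of Sat
Mar: 31 days, starts Sun → 5 of Sun, Mon, Tue
Apr: 30 days, starts Wed → 5 of Wed, Thu ✓
May: 31 days, starts Fri → 5 of Fri, Sat, Sun
Jun: 30 days, starts Mon → 5 of Mon, Tue
Jul: 31 days, starts Wed → 5 of Wed, Thu, Fri ✓
Aug: 31 days, starts Sat → 5 of Sat, Sun, Mon
Sep: 30 days, starts Tue → 5 of Tue, Wed ✓
Oct: 31 days, starts Thu → 5 of Thu, Fri, Sat
Nov: 30 days, starts Sun → 5 of Sun, Mon
Dec: 31 days, starts Tue → 5 of Tue, Wed, Thu ✓
Months with five Wednesdays: Jan, Apr, Jul, Sep, Dec.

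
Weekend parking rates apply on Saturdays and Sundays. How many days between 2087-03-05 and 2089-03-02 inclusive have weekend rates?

2087-03-05 is a Wednesday.
That's 729 days from start to end, counting both.
729 = 7 × 104 + 1, so there are 104 full weeks plus 1 extra day.
Each full week contributes 2 weekend days (Sat, Sun): 104 × 2 = 208.
The 1 extra day is Wed — none qualify.
Total: 208 + 0 = 208.

208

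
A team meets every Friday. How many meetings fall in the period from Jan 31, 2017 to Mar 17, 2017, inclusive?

Jan 31, 2017 is a Tuesday.
That's 46 days from start to end, counting both.
46 = 7 × 6 + 4, so there are 6 full weeks plus 4 extra days.
Each full week contributes one Friday: 6 so far.
The 4 extra days are Tuesday, Wednesday, Thursday, Friday — 1 of them qualifies.
Total: 6 + 1 = 7.

7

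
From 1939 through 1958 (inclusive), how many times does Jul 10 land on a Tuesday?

3

Day of week of July 10 in each year:
1939: Mon, 1940: Wed, 1941: Thu, 1942: Fri, 1943: Sat, 1944: Mon, 1945: Tue ✓, 1946: Wed, 1947: Thu, 1948: Sat, 1949: Sun, 1950: Mon, 1951: Tue ✓, 1952: Thu, 1953: Fri, 1954: Sat, 1955: Sun, 1956: Tue ✓, 1957: Wed, 1958: Thu
Tuesdays: 1945, 1951, 1956.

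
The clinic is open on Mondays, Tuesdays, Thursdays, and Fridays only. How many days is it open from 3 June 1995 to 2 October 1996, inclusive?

278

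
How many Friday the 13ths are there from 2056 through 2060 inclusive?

8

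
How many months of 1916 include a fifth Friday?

4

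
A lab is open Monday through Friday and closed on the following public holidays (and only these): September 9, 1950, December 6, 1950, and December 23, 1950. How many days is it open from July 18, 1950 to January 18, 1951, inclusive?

132

July 18, 1950 is a Tuesday.
That's 185 days from start to end, counting both.
185 = 7 × 26 + 3, so there are 26 full weeks plus 3 extra days.
Each full week contributes 5 weekdays (Mon–Fri): 26 × 5 = 130.
The 3 extra days are Tue, Wed, Thu — 3 of them qualify.
Total: 130 + 3 = 133.
Holidays: September 9, 1950 (Sat); December 6, 1950 (Wed); December 23, 1950 (Sat).
1 of the 3 holidays fall on weekdays; the rest are weekends and were already excluded.
Business days: 133 − 1 = 132.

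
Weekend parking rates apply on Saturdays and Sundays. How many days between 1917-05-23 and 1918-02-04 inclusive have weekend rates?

1917-05-23 is a Wednesday.
The range spans 258 days (inclusive of both endpoints).
258 = 7 × 36 + 6, so there are 36 full weeks plus 6 extra days.
Each full week contributes 2 weekend days (Sat, Sun): 36 × 2 = 72.
The 6 extra days are Wed, Thu, Fri, Sat, Sun, Mon — 2 of them qualify.
Total: 72 + 2 = 74.

74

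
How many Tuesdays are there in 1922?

52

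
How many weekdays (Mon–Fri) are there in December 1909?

23 weekdays

1909-12-01 is a Wednesday.
The range spans 31 days (inclusive of both endpoints).
31 = 7 × 4 + 3, so there are 4 full weeks plus 3 extra days.
Each full week contributes 5 weekdays (Mon–Fri): 4 × 5 = 20.
The 3 extra days are Wed, Thu, Fri — 3 of them qualify.
Total: 20 + 3 = 23.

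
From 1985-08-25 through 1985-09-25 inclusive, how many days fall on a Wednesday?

1985-08-25 is a Sunday.
From 1985-08-25 to 1985-09-25 is 32 days inclusive.
32 = 7 × 4 + 4, so there are 4 full weeks plus 4 extra days.
Each full week contributes one Wednesday: 4 so far.
The 4 extra days are Sun, Mon, Tue, Wed — 1 of them qualifies.
Total: 4 + 1 = 5.

5 Wednesdays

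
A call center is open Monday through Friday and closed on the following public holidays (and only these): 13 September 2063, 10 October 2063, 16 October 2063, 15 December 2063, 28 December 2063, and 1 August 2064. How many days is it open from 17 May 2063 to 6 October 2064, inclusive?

17 May 2063 is a Thursday.
The range spans 509 days (inclusive of both endpoints).
509 = 7 × 72 + 5, so there are 72 full weeks plus 5 extra days.
Each full week contributes 5 weekdays (Mon–Fri): 72 × 5 = 360.
The 5 extra days are Thursday, Friday, Saturday, Sunday, Monday — 3 of them qualify.
Total: 360 + 3 = 363.
Holidays: 13 September 2063 (Thu); 10 October 2063 (Wed); 16 October 2063 (Tue); 15 December 2063 (Sat); 28 December 2063 (Fri); 1 August 2064 (Fri).
5 of the 6 holidays fall on weekdays; the rest are weekends and were already excluded.
Business days: 363 − 5 = 358.

358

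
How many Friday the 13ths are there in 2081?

1

The 13th falls on a Friday when the month's 13th has weekday Fri.
Jan 13 is Mon; Feb 13 is Thu; Mar 13 is Thu; Apr 13 is Sun; May 13 is Tue; Jun 13 is Fri ✓; Jul 13 is Sun; Aug 13 is Wed; Sep 13 is Sat; Oct 13 is Mon; Nov 13 is Thu; Dec 13 is Sat.
Friday the 13ths: Jun.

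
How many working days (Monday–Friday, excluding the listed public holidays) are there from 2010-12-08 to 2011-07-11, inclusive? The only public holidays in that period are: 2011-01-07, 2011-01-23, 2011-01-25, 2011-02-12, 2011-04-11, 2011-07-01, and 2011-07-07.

2010-12-08 is a Wednesday.
The range spans 216 days (inclusive of both endpoints).
216 = 7 × 30 + 6, so there are 30 full weeks plus 6 extra days.
Each full week contributes 5 weekdays (Mon–Fri): 30 × 5 = 150.
The 6 extra days are Wednesday, Thursday, Friday, Saturday, Sunday, Monday — 4 of them qualify.
Total: 150 + 4 = 154.
Holidays: 2011-01-07 (Fri); 2011-01-23 (Sun); 2011-01-25 (Tue); 2011-02-12 (Sat); 2011-04-11 (Mon); 2011-07-01 (Fri); 2011-07-07 (Thu).
5 of the 7 holidays fall on weekdays; the rest are weekends and were already excluded.
Business days: 154 − 5 = 149.

149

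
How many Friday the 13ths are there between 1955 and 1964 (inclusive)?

Friday-the-13ths by year:
1955: May
1956: Jan, Apr, Jul
1957: Sep, Dec
1958: Jun
1959: Feb, Mar, Nov
1960: May
1961: Jan, Oct
1962: Apr, Jul
1963: Sep, Dec
1964: Mar, Nov

19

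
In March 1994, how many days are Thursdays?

5

1994-03-01 is a Tuesday.
From 1994-03-01 to 1994-03-31 is 31 days inclusive.
31 = 7 × 4 + 3, so there are 4 full weeks plus 3 extra days.
Each full week contributes one Thursday: 4 so far.
The 3 extra days are Tue, Wed, Thu — 1 of them qualifies.
Total: 4 + 1 = 5.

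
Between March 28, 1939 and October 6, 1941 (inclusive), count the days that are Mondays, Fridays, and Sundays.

396

March 28, 1939 is a Tuesday.
From March 28, 1939 to October 6, 1941 is 924 days inclusive.
924 = 7 × 132, so the span is exactly 132 full weeks.
Each full week contributes 3 days from the set (Mon, Fri, Sun): 132 × 3 = 396.
Total: 396.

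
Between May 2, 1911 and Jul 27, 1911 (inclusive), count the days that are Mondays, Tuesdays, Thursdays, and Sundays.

May 2, 1911 is a Tuesday.
The range spans 87 days (inclusive of both endpoints).
87 = 7 × 12 + 3, so there are 12 full weeks plus 3 extra days.
Each full week contributes 4 days from the set (Mon, Tue, Thu, Sun): 12 × 4 = 48.
The 3 extra days are Tue, Wed, Thu — 2 of them qualify.
Total: 48 + 2 = 50.

50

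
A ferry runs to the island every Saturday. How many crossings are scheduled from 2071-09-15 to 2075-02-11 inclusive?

178

2071-09-15 is a Tuesday.
From 2071-09-15 to 2075-02-11 is 1246 days inclusive.
1246 = 7 × 178, so the span is exactly 178 full weeks.
Each full week contributes one Saturday: 178 so far.
Total: 178.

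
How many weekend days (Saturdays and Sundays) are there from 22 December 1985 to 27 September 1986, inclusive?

80

22 December 1985 is a Sunday.
That's 280 days from start to end, counting both.
280 = 7 × 40, so the span is exactly 40 full weeks.
Each full week contributes 2 weekend days (Sat, Sun): 40 × 2 = 80.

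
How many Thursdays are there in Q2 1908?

Apr 1, 1908 is a Wednesday.
That's 91 days from start to end, counting both.
91 = 7 × 13, so the span is exactly 13 full weeks.
Each full week contributes one Thursday: 13 so far.
Total: 13.

13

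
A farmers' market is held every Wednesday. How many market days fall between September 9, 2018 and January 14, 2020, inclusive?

September 9, 2018 is a Sunday.
The range spans 493 days (inclusive of both endpoints).
493 = 7 × 70 + 3, so there are 70 full weeks plus 3 extra days.
Each full week contributes one Wednesday: 70 so far.
The 3 extra days are Sunday, Monday, Tuesday — none qualify.
Total: 70 + 0 = 70.

70 Wednesdays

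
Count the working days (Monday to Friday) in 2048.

2048-01-01 is a Wednesday.
The range spans 366 days (inclusive of both endpoints).
366 = 7 × 52 + 2, so there are 52 full weeks plus 2 extra days.
Each full week contributes 5 weekdays (Mon–Fri): 52 × 5 = 260.
The 2 extra days are Wednesday, Thursday — 2 of them qualify.
Total: 260 + 2 = 262.

262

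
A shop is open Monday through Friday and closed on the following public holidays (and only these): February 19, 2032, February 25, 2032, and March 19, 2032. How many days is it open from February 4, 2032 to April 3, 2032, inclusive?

40 business days

February 4, 2032 is a Wednesday.
The range spans 60 days (inclusive of both endpoints).
60 = 7 × 8 + 4, so there are 8 full weeks plus 4 extra days.
Each full week contributes 5 weekdays (Mon–Fri): 8 × 5 = 40.
The 4 extra days are Wednesday, Thursday, Friday, Saturday — 3 of them qualify.
Total: 40 + 3 = 43.
Holidays: February 19, 2032 (Thu); February 25, 2032 (Wed); March 19, 2032 (Fri).
All 3 holidays fall on weekdays, so subtract 3.
Business days: 43 − 3 = 40.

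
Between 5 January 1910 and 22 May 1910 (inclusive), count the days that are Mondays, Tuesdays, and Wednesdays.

5 January 1910 is a Wednesday.
The range spans 138 days (inclusive of both endpoints).
138 = 7 × 19 + 5, so there are 19 full weeks plus 5 extra days.
Each full week contributes 3 days from the set (Mon, Tue, Wed): 19 × 3 = 57.
The 5 extra days are Wed, Thu, Fri, Sat, Sun — 1 of them qualifies.
Total: 57 + 1 = 58.

58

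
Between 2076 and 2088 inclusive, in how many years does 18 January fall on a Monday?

2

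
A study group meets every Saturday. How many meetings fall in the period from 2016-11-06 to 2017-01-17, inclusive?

10

2016-11-06 is a Sunday.
From 2016-11-06 to 2017-01-17 is 73 days inclusive.
73 = 7 × 10 + 3, so there are 10 full weeks plus 3 extra days.
Each full week contributes one Saturday: 10 so far.
The 3 extra days are Sunday, Monday, Tuesday — none qualify.
Total: 10 + 0 = 10.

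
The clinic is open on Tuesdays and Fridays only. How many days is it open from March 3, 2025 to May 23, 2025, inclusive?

March 3, 2025 is a Monday.
That's 82 days from start to end, counting both.
82 = 7 × 11 + 5, so there are 11 full weeks plus 5 extra days.
Each full week contributes 2 days from the set (Tue, Fri): 11 × 2 = 22.
The 5 extra days are Mon, Tue, Wed, Thu, Fri — 2 of them qualify.
Total: 22 + 2 = 24.

24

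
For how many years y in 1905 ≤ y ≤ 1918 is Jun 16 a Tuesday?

Day of week of June 16 in each year:
1905: Fri, 1906: Sat, 1907: Sun, 1908: Tue ✓, 1909: Wed, 1910: Thu, 1911: Fri, 1912: Sun, 1913: Mon, 1914: Tue ✓, 1915: Wed, 1916: Fri, 1917: Sat, 1918: Sun
Tuesdays: 1908, 1914.

2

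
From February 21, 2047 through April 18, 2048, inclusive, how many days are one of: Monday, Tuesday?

120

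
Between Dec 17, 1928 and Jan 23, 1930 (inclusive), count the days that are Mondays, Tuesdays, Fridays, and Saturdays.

230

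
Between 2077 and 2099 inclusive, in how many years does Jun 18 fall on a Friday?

Day of week of June 18 in each year:
2077: Fri ✓, 2078: Sat, 2079: Sun, 2080: Tue, 2081: Wed, 2082: Thu, 2083: Fri ✓, 2084: Sun, 2085: Mon, 2086: Tue, 2087: Wed, 2088: Fri ✓, 2089: Sat, 2090: Sun, 2091: Mon, 2092: Wed, 2093: Thu, 2094: Fri ✓, 2095: Sat, 2096: Mon, 2097: Tue, 2098: Wed, 2099: Thu
Fridays: 2077, 2083, 2088, 2094.

4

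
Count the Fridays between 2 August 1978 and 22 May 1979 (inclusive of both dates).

42 Fridays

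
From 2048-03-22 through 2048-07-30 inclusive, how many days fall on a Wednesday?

19

2048-03-22 is a Sunday.
From 2048-03-22 to 2048-07-30 is 131 days inclusive.
131 = 7 × 18 + 5, so there are 18 full weeks plus 5 extra days.
Each full week contributes one Wednesday: 18 so far.
The 5 extra days are Sunday, Monday, Tuesday, Wednesday, Thursday — 1 of them qualifies.
Total: 18 + 1 = 19.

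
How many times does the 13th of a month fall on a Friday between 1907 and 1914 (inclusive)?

Friday-the-13ths by year:
1907: Sep, Dec
1908: Mar, Nov
1909: Aug
1910: May
1911: Jan, Oct
1912: Sep, Dec
1913: Jun
1914: Feb, Mar, Nov

14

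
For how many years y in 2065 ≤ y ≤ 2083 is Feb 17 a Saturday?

Day of week of February 17 in each year:
2065: Tue, 2066: Wed, 2067: Thu, 2068: Fri, 2069: Sun, 2070: Mon, 2071: Tue, 2072: Wed, 2073: Fri, 2074: Sat ✓, 2075: Sun, 2076: Mon, 2077: Wed, 2078: Thu, 2079: Fri, 2080: Sat ✓, 2081: Mon, 2082: Tue, 2083: Wed
Saturdays: 2074, 2080.

2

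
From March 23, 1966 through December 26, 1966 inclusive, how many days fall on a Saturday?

March 23, 1966 is a Wednesday.
From March 23, 1966 to December 26, 1966 is 279 days inclusive.
279 = 7 × 39 + 6, so there are 39 full weeks plus 6 extra days.
Each full week contributes one Saturday: 39 so far.
The 6 extra days are Wednesday, Thursday, Friday, Saturday, Sunday, Monday — 1 of them qualifies.
Total: 39 + 1 = 40.

40 Saturdays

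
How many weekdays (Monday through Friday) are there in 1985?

January 1, 1985 is a Tuesday.
The range spans 365 days (inclusive of both endpoints).
365 = 7 × 52 + 1, so there are 52 full weeks plus 1 extra day.
Each full week contributes 5 weekdays (Mon–Fri): 52 × 5 = 260.
The 1 extra day is Tuesday — 1 of them qualifies.
Total: 260 + 1 = 261.

261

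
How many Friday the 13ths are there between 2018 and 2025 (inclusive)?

13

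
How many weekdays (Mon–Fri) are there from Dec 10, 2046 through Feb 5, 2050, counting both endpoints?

Dec 10, 2046 is a Monday.
From Dec 10, 2046 to Feb 5, 2050 is 1154 days inclusive.
1154 = 7 × 164 + 6, so there are 164 full weeks plus 6 extra days.
Each full week contributes 5 weekdays (Mon–Fri): 164 × 5 = 820.
The 6 extra days are Monday, Tuesday, Wednesday, Thursday, Friday, Saturday — 5 of them qualify.
Total: 820 + 5 = 825.

825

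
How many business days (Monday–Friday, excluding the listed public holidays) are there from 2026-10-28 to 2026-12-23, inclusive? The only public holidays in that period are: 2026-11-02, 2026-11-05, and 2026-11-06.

38

2026-10-28 is a Wednesday.
From 2026-10-28 to 2026-12-23 is 57 days inclusive.
57 = 7 × 8 + 1, so there are 8 full weeks plus 1 extra day.
Each full week contributes 5 weekdays (Mon–Fri): 8 × 5 = 40.
The 1 extra day is Wed — 1 of them qualifies.
Total: 40 + 1 = 41.
Holidays: 2026-11-02 (Mon); 2026-11-05 (Thu); 2026-11-06 (Fri).
All 3 holidays fall on weekdays, so subtract 3.
Business days: 41 − 3 = 38.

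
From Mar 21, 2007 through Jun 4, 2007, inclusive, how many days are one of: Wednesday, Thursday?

Mar 21, 2007 is a Wednesday.
The range spans 76 days (inclusive of both endpoints).
76 = 7 × 10 + 6, so there are 10 full weeks plus 6 extra days.
Each full week contributes 2 days from the set (Wed, Thu): 10 × 2 = 20.
The 6 extra days are Wednesday, Thursday, Friday, Saturday, Sunday, Monday — 2 of them qualify.
Total: 20 + 2 = 22.

22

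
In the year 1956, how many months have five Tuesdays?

A month has five Tuesdays exactly when Tuesday falls within its first (length − 28) days.
Jan: 31 days, starts Sun → 5 of Sun, Mon, Tue ✓
Feb: 29 days, starts Wed → 5 of Wed
Mar: 31 days, starts Thu → 5 of Thu, Fri, Sat
Apr: 30 days, starts Sun → 5 of Sun, Mon
May: 31 days, starts Tue → 5 of Tue, Wed, Thu ✓
Jun: 30 days, starts Fri → 5 of Fri, Sat
Jul: 31 days, starts Sun → 5 of Sun, Mon, Tue ✓
Aug: 31 days, starts Wed → 5 of Wed, Thu, Fri
Sep: 30 days, starts Sat → 5 of Sat, Sun
Oct: 31 days, starts Mon → 5 of Mon, Tue, Wed ✓
Nov: 30 days, starts Thu → 5 of Thu, Fri
Dec: 31 days, starts Sat → 5 of Sat, Sun, Mon
Months with five Tuesdays: Jan, May, Jul, Oct.

4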